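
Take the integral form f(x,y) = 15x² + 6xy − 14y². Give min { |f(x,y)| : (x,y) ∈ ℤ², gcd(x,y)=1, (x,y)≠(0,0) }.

river: ρ → (-14,22,7)
river: ρ → (7,20,-17)
river: ρ → (-17,14,10)
river: ρ → (10,26,-5)
river: ρ → (-5,24,15)
river: ρ → (15,6,-14)
closes: descent 0, river 6
min |a| on river = 5

5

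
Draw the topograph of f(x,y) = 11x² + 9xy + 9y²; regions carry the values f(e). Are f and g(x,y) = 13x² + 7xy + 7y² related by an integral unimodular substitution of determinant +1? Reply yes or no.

D₁ = -315, D₂ = -315
f: flip: (11,9,9)→(9,-9,11)
f: translate: b→9 (≡-9 mod 18), so (9,-9,11)→(9,9,11)
f: reduced (well bottom): (9,9,11) with a≤c, −a<b≤a
g: flip: (13,7,7)→(7,-7,13)
g: translate: b→7 (≡-7 mod 14), so (7,-7,13)→(7,7,13)
g: reduced (well bottom): (7,7,13) with a≤c, −a<b≤a
reduced forms (9, 9, 11) vs (7, 7, 13) ⇒ inequivalent

no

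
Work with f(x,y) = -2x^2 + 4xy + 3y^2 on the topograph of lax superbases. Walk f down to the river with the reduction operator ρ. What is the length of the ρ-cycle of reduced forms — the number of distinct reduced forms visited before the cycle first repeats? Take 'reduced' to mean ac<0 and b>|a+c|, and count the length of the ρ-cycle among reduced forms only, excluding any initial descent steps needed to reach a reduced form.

D = 40, ⌊√D⌋ = 6
river: ρ → (3,2,-3)
river: ρ → (-3,4,2)
river: ρ → (2,4,-3)
river: ρ → (-3,2,3)
river: ρ → (3,4,-2)
river: ρ → (-2,4,3)
ρ-cycle length = 6 (tail of 0 descent steps not counted)

6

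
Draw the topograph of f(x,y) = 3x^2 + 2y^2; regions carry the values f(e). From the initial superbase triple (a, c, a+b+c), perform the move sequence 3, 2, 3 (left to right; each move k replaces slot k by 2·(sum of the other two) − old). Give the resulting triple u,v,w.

start (3,2,5) = (f(1,0),f(0,1),f(1,1))
replace slot 3: 2·(3+2) − 5 = 5 → (3,2,5)
replace slot 2: 2·(3+5) − 2 = 14 → (3,14,5)
replace slot 3: 2·(3+14) − 5 = 29 → (3,14,29)

3,14,29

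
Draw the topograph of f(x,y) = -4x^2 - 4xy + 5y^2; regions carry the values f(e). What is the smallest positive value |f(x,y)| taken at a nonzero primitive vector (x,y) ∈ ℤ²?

descent: ρ → (5,4,-4)  [lands on river]
river: ρ → (-4,4,5)
river: ρ → (5,6,-3)
river: ρ → (-3,6,5)
closes: descent 1, river 4
min |a| on river = 3

3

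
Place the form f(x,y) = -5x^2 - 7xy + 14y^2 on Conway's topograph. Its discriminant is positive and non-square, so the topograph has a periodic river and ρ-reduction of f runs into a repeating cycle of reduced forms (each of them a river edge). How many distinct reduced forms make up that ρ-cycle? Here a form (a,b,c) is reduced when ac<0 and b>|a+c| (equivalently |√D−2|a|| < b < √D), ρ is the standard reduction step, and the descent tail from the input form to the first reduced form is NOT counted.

D = 329, ⌊√D⌋ = 18
descent: ρ → (14,7,-5)
descent: ρ → (-5,13,8)  [lands on river]
river: ρ → (8,3,-10)
river: ρ → (-10,17,1)
river: ρ → (1,17,-10)
river: ρ → (-10,3,8)
river: ρ → (8,13,-5)
river: ρ → (-5,17,2)
river: ρ → (2,15,-13)
river: ρ → (-13,11,4)
river: ρ → (4,13,-10)
river: ρ → (-10,7,7)
river: ρ → (7,7,-10)
river: ρ → (-10,13,4)
river: ρ → (4,11,-13)
river: ρ → (-13,15,2)
river: ρ → (2,17,-5)
ρ-cycle length = 16 (tail of 2 descent steps not counted)

16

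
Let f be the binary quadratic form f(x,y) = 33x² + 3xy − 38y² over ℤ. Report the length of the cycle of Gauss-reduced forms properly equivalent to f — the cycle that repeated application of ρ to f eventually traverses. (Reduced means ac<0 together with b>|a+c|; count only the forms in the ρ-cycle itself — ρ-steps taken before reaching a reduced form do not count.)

D = 5025, ⌊√D⌋ = 70
descent: ρ → (-38,-3,33)
descent: ρ → (33,69,-2)  [lands on river]
river: ρ → (-2,67,67)
river: ρ → (67,67,-2)
river: ρ → (-2,69,33)
river: ρ → (33,63,-8)
river: ρ → (-8,65,25)
river: ρ → (25,35,-38)
river: ρ → (-38,41,22)
river: ρ → (22,47,-32)
river: ρ → (-32,17,37)
river: ρ → (37,57,-12)
river: ρ → (-12,63,22)
river: ρ → (22,69,-3)
river: ρ → (-3,69,22)
river: ρ → (22,63,-12)
river: ρ → (-12,57,37)
river: ρ → (37,17,-32)
river: ρ → (-32,47,22)
river: ρ → (22,41,-38)
river: ρ → (-38,35,25)
river: ρ → (25,65,-8)
river: ρ → (-8,63,33)
ρ-cycle length = 22 (tail of 2 descent steps not counted)

22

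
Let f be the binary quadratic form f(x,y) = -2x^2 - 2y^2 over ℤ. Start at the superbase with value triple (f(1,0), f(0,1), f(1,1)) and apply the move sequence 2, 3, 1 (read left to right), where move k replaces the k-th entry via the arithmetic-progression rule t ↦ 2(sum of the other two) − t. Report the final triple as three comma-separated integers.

start (-2,-2,-4) = (f(1,0),f(0,1),f(1,1))
replace slot 2: 2·((-2)+(-4)) − (-2) = -10 → (-2,-10,-4)
replace slot 3: 2·((-2)+(-10)) − (-4) = -20 → (-2,-10,-20)
replace slot 1: 2·((-10)+(-20)) − (-2) = -58 → (-58,-10,-20)

-58,-10,-20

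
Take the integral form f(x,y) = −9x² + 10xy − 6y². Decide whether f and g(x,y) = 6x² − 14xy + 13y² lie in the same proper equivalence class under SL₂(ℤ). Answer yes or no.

D₁ = -116, D₂ = -116
f is negative-definite; reduce −f:
−f: translate: b→8 (≡-10 mod 18), so (9,-10,6)→(9,8,5)
−f: flip: (9,8,5)→(5,-8,9)
−f: translate: b→2 (≡-8 mod 10), so (5,-8,9)→(5,2,6)
−f: reduced (well bottom): (5,2,6) with a≤c, −a<b≤a
flip sign back: reduced form of f is (-5,-2,-6)
g: translate: b→-2 (≡-14 mod 12), so (6,-14,13)→(6,-2,5)
g: flip: (6,-2,5)→(5,2,6)
g: reduced (well bottom): (5,2,6) with a≤c, −a<b≤a
reduced forms (-5, -2, -6) vs (5, 2, 6) ⇒ inequivalent

no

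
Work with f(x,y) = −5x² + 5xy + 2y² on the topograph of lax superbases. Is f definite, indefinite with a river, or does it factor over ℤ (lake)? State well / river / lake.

D = b²−4ac = 5² − 4·(-5)·2 = 65
D > 0 non-square ⇒ indefinite ⇒ periodic river

river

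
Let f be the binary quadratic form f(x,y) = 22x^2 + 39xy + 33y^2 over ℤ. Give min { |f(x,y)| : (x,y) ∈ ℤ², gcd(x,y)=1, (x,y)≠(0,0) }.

translate: b→-5 (≡39 mod 44), so (22,39,33)→(22,-5,16)
flip: (22,-5,16)→(16,5,22)
reduced (well bottom): (16,5,22) with a≤c, −a<b≤a
well minimum = a = 16

16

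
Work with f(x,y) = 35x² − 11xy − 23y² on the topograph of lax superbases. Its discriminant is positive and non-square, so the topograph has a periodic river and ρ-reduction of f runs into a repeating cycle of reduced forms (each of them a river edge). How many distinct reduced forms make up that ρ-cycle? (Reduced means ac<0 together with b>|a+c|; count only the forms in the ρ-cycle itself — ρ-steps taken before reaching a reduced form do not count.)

D = 3341, ⌊√D⌋ = 57
descent: ρ → (-23,57,1)  [lands on river]
river: ρ → (1,57,-23)
river: ρ → (-23,35,23)
river: ρ → (23,57,-1)
river: ρ → (-1,57,23)
river: ρ → (23,35,-23)
ρ-cycle length = 6 (tail of 1 descent step not counted)

6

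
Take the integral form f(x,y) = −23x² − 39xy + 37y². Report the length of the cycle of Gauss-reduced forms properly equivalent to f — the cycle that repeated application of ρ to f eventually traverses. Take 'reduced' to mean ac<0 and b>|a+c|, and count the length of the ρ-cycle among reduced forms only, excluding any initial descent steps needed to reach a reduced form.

D = 4925, ⌊√D⌋ = 70
descent: ρ → (37,39,-23)  [lands on river]
river: ρ → (-23,53,23)
river: ρ → (23,39,-37)
river: ρ → (-37,35,25)
river: ρ → (25,65,-7)
river: ρ → (-7,61,43)
river: ρ → (43,25,-25)
river: ρ → (-25,25,43)
river: ρ → (43,61,-7)
river: ρ → (-7,65,25)
river: ρ → (25,35,-37)
river: ρ → (-37,39,23)
river: ρ → (23,53,-23)
river: ρ → (-23,39,37)
river: ρ → (37,35,-25)
river: ρ → (-25,65,7)
river: ρ → (7,61,-43)
river: ρ → (-43,25,25)
river: ρ → (25,25,-43)
river: ρ → (-43,61,7)
river: ρ → (7,65,-25)
river: ρ → (-25,35,37)
ρ-cycle length = 22 (tail of 1 descent step not counted)

22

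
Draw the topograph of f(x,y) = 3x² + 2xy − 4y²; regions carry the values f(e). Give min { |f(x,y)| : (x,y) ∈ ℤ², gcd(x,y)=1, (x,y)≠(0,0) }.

river: ρ → (-4,6,1)
river: ρ → (1,6,-4)
river: ρ → (-4,2,3)
river: ρ → (3,4,-3)
river: ρ → (-3,2,4)
river: ρ → (4,6,-1)
river: ρ → (-1,6,4)
river: ρ → (4,2,-3)
river: ρ → (-3,4,3)
river: ρ → (3,2,-4)
closes: descent 0, river 10
min |a| on river = 1

1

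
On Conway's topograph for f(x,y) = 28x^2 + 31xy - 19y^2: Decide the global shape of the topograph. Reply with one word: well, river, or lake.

D = b²−4ac = 31² − 4·28·(-19) = 3089
D > 0 non-square ⇒ indefinite ⇒ periodic river

river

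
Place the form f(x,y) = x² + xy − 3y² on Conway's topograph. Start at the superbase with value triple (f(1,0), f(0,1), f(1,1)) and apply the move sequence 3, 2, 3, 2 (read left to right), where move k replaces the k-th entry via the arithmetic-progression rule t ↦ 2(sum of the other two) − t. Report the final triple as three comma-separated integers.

start (1,-3,-1) = (f(1,0),f(0,1),f(1,1))
replace slot 3: 2·(1+(-3)) − (-1) = -3 → (1,-3,-3)
replace slot 2: 2·(1+(-3)) − (-3) = -1 → (1,-1,-3)
replace slot 3: 2·(1+(-1)) − (-3) = 3 → (1,-1,3)
replace slot 2: 2·(1+3) − (-1) = 9 → (1,9,3)

1,9,3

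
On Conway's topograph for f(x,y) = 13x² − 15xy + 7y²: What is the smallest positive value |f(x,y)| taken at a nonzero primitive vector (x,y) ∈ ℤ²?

translate: b→11 (≡-15 mod 26), so (13,-15,7)→(13,11,5)
flip: (13,11,5)→(5,-11,13)
translate: b→-1 (≡-11 mod 10), so (5,-11,13)→(5,-1,7)
reduced (well bottom): (5,-1,7) with a≤c, −a<b≤a
well minimum = a = 5

5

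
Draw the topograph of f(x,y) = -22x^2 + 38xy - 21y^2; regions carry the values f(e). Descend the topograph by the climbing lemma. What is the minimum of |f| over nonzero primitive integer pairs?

translate: b→6 (≡-38 mod 44), so (22,-38,21)→(22,6,5)
flip: (22,6,5)→(5,-6,22)
translate: b→4 (≡-6 mod 10), so (5,-6,22)→(5,4,21)
reduced (well bottom): (5,4,21) with a≤c, −a<b≤a
well minimum |f| = |-5| = 5 (negative-definite)

5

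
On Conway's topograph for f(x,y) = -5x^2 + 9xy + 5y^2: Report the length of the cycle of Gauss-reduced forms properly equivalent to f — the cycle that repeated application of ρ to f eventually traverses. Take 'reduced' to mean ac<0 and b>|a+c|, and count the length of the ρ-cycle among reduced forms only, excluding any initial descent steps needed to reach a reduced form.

D = 181, ⌊√D⌋ = 13
river: ρ → (5,11,-3)
river: ρ → (-3,13,1)
river: ρ → (1,13,-3)
river: ρ → (-3,11,5)
river: ρ → (5,9,-5)
river: ρ → (-5,11,3)
river: ρ → (3,13,-1)
river: ρ → (-1,13,3)
river: ρ → (3,11,-5)
river: ρ → (-5,9,5)
ρ-cycle length = 10 (tail of 0 descent steps not counted)

10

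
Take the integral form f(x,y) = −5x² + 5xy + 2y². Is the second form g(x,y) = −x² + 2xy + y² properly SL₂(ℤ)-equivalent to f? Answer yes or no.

D₁ = 65, D₂ = 8
discriminants differ ⇒ not SL₂(ℤ)-equivalent

no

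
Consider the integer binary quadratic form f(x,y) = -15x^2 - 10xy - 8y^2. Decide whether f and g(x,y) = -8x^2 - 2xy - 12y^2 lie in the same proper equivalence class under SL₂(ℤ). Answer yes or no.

D₁ = -380, D₂ = -380
f is negative-definite; reduce −f:
−f: flip: (15,10,8)→(8,-10,15)
−f: translate: b→6 (≡-10 mod 16), so (8,-10,15)→(8,6,13)
−f: reduced (well bottom): (8,6,13) with a≤c, −a<b≤a
flip sign back: reduced form of f is (-8,-6,-13)
g is negative-definite; reduce −g:
−g: reduced (well bottom): (8,2,12) with a≤c, −a<b≤a
flip sign back: reduced form of g is (-8,-2,-12)
reduced forms (-8, -6, -13) vs (-8, -2, -12) ⇒ inequivalent

no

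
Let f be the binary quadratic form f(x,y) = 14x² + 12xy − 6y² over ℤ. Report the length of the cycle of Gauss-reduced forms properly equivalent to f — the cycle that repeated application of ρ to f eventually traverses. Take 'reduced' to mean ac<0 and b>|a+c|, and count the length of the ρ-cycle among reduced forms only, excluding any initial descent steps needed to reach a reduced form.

D = 480, ⌊√D⌋ = 21
river: ρ → (-6,12,14)
river: ρ → (14,16,-4)
river: ρ → (-4,16,14)
river: ρ → (14,12,-6)
ρ-cycle length = 4 (tail of 0 descent steps not counted)

4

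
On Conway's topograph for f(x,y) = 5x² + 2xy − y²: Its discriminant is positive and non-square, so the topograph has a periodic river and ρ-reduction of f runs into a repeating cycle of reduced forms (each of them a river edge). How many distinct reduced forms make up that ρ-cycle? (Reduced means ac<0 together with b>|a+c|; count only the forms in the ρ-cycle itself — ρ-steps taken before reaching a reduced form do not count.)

D = 24, ⌊√D⌋ = 4
descent: ρ → (-1,4,2)  [lands on river]
river: ρ → (2,4,-1)
ρ-cycle length = 2 (tail of 1 descent step not counted)

2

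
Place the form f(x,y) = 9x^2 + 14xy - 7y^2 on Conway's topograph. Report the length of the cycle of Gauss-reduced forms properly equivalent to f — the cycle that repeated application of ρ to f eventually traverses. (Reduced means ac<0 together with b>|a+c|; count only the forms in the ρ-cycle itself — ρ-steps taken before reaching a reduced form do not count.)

D = 448, ⌊√D⌋ = 21
river: ρ → (-7,14,9)
river: ρ → (9,4,-12)
river: ρ → (-12,20,1)
river: ρ → (1,20,-12)
river: ρ → (-12,4,9)
river: ρ → (9,14,-7)
ρ-cycle length = 6 (tail of 0 descent steps not counted)

6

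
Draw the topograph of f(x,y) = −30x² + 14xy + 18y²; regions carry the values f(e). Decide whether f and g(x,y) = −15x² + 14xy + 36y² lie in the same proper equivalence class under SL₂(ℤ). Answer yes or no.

D₁ = 2356, D₂ = 2356
river cycle of f (length 16): (18, 22, -26), (-26, 30, 14), (14, 26, -30), (-30, 34, 10), (10, 46, -6), (-6, 38, 38), (38, 38, -6), (-6, 46, 10), (10, 34, -30), (-30, 26, 14), … (6 more)
river cycle of g (length 40): (-15, 44, 7), (7, 40, -27), (-27, 14, 20), (20, 26, -21), (-21, 16, 25), (25, 34, -12), (-12, 38, 19), (19, 38, -12), (-12, 34, 25), (25, 16, -21), … (30 more)
cycles differ ⇒ inequivalent

no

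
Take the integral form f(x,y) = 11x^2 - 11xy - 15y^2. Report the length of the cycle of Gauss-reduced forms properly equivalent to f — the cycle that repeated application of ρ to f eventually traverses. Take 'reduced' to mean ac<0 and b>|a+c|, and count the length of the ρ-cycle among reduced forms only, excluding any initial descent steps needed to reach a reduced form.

D = 781, ⌊√D⌋ = 27
descent: ρ → (-15,11,11)  [lands on river]
river: ρ → (11,11,-15)
river: ρ → (-15,19,7)
river: ρ → (7,23,-9)
river: ρ → (-9,13,17)
river: ρ → (17,21,-5)
river: ρ → (-5,19,21)
river: ρ → (21,23,-3)
river: ρ → (-3,25,13)
river: ρ → (13,27,-1)
river: ρ → (-1,27,13)
river: ρ → (13,25,-3)
river: ρ → (-3,23,21)
river: ρ → (21,19,-5)
river: ρ → (-5,21,17)
river: ρ → (17,13,-9)
river: ρ → (-9,23,7)
river: ρ → (7,19,-15)
ρ-cycle length = 18 (tail of 1 descent step not counted)

18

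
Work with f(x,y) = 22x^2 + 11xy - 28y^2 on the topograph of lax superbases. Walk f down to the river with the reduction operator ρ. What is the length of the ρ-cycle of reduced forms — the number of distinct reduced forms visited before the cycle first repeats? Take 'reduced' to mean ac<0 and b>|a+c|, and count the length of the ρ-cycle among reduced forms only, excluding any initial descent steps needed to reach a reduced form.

D = 2585, ⌊√D⌋ = 50
river: ρ → (-28,45,5)
river: ρ → (5,45,-28)
river: ρ → (-28,11,22)
river: ρ → (22,33,-17)
river: ρ → (-17,35,20)
river: ρ → (20,45,-7)
river: ρ → (-7,39,38)
river: ρ → (38,37,-8)
river: ρ → (-8,43,23)
river: ρ → (23,49,-2)
river: ρ → (-2,47,47)
river: ρ → (47,47,-2)
river: ρ → (-2,49,23)
river: ρ → (23,43,-8)
river: ρ → (-8,37,38)
river: ρ → (38,39,-7)
river: ρ → (-7,45,20)
river: ρ → (20,35,-17)
river: ρ → (-17,33,22)
river: ρ → (22,11,-28)
ρ-cycle length = 20 (tail of 0 descent steps not counted)

20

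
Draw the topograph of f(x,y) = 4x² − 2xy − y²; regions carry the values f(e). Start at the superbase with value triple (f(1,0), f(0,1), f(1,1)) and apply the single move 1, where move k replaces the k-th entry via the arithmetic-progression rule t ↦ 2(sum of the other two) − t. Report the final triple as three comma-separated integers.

start (4,-1,1) = (f(1,0),f(0,1),f(1,1))
replace slot 1: 2·((-1)+1) − 4 = -4 → (-4,-1,1)

-4,-1,1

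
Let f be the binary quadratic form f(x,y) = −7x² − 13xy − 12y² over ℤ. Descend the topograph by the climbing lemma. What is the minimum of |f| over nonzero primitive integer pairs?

translate: b→-1 (≡13 mod 14), so (7,13,12)→(7,-1,6)
flip: (7,-1,6)→(6,1,7)
reduced (well bottom): (6,1,7) with a≤c, −a<b≤a
well minimum |f| = |-6| = 6 (negative-definite)

6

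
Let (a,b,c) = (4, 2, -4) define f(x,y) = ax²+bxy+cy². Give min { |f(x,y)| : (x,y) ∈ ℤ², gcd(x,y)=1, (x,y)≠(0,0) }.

river: ρ → (-4,6,2)
river: ρ → (2,6,-4)
river: ρ → (-4,2,4)
river: ρ → (4,6,-2)
river: ρ → (-2,6,4)
river: ρ → (4,2,-4)
closes: descent 0, river 6
min |a| on river = 2

2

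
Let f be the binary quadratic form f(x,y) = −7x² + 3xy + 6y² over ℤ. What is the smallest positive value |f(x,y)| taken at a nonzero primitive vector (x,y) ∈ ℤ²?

river: ρ → (6,9,-4)
river: ρ → (-4,7,8)
river: ρ → (8,9,-3)
river: ρ → (-3,9,8)
river: ρ → (8,7,-4)
river: ρ → (-4,9,6)
river: ρ → (6,3,-7)
river: ρ → (-7,11,2)
river: ρ → (2,13,-1)
river: ρ → (-1,13,2)
river: ρ → (2,11,-7)
river: ρ → (-7,3,6)
closes: descent 0, river 12
min |a| on river = 1

1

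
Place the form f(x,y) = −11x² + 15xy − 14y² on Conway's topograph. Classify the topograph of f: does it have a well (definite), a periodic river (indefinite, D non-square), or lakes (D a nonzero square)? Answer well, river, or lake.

D = b²−4ac = 15² − 4·(-11)·(-14) = -391
D < 0 ⇒ definite ⇒ every region one sign ⇒ single well

well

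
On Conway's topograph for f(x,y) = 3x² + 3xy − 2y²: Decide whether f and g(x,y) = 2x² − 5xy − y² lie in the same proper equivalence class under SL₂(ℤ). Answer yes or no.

D₁ = 33, D₂ = 33
river cycle of f (length 4): (-2, 5, 1), (1, 5, -2), (-2, 3, 3), (3, 3, -2)
river cycle of g (length 4): (-1, 5, 2), (2, 3, -3), (-3, 3, 2), (2, 5, -1)
cycles differ ⇒ inequivalent

no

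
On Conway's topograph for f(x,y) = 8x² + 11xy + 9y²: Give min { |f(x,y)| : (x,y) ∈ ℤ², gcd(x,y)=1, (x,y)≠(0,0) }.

translate: b→-5 (≡11 mod 16), so (8,11,9)→(8,-5,6)
flip: (8,-5,6)→(6,5,8)
reduced (well bottom): (6,5,8) with a≤c, −a<b≤a
well minimum = a = 6

6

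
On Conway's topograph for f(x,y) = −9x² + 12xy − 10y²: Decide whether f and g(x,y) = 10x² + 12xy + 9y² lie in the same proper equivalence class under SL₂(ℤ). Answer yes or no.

D₁ = -216, D₂ = -216
f is negative-definite; reduce −f:
−f: translate: b→6 (≡-12 mod 18), so (9,-12,10)→(9,6,7)
−f: flip: (9,6,7)→(7,-6,9)
−f: reduced (well bottom): (7,-6,9) with a≤c, −a<b≤a
flip sign back: reduced form of f is (-7,6,-9)
g: translate: b→-8 (≡12 mod 20), so (10,12,9)→(10,-8,7)
g: flip: (10,-8,7)→(7,8,10)
g: translate: b→-6 (≡8 mod 14), so (7,8,10)→(7,-6,9)
g: reduced (well bottom): (7,-6,9) with a≤c, −a<b≤a
reduced forms (-7, 6, -9) vs (7, -6, 9) ⇒ inequivalent

no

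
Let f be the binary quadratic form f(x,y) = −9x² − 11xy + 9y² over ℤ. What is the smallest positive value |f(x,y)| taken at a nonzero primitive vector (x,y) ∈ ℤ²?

descent: ρ → (9,11,-9)  [lands on river]
river: ρ → (-9,7,11)
river: ρ → (11,15,-5)
river: ρ → (-5,15,11)
river: ρ → (11,7,-9)
river: ρ → (-9,11,9)
river: ρ → (9,7,-11)
river: ρ → (-11,15,5)
river: ρ → (5,15,-11)
river: ρ → (-11,7,9)
closes: descent 1, river 10
min |a| on river = 5

5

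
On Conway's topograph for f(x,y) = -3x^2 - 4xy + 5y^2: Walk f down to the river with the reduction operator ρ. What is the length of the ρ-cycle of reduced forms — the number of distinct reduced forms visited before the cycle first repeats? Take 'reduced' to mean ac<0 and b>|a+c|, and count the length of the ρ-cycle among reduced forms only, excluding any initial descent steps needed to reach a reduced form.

D = 76, ⌊√D⌋ = 8
descent: ρ → (5,4,-3)  [lands on river]
river: ρ → (-3,8,1)
river: ρ → (1,8,-3)
river: ρ → (-3,4,5)
river: ρ → (5,6,-2)
river: ρ → (-2,6,5)
ρ-cycle length = 6 (tail of 1 descent step not counted)

6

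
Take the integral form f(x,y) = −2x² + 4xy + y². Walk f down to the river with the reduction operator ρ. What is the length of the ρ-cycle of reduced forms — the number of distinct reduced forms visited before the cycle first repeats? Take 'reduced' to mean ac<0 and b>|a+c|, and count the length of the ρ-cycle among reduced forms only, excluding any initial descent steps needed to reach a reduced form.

D = 24, ⌊√D⌋ = 4
river: ρ → (1,4,-2)
river: ρ → (-2,4,1)
ρ-cycle length = 2 (tail of 0 descent steps not counted)

2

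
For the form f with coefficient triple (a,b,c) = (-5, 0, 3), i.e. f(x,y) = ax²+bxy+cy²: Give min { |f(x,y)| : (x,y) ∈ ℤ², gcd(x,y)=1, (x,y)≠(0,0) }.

descent: ρ → (3,6,-2)  [lands on river]
river: ρ → (-2,6,3)
closes: descent 1, river 2
min |a| on river = 2

2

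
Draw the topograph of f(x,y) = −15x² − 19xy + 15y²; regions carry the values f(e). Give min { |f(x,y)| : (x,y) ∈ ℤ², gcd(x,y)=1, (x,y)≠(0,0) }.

descent: ρ → (15,19,-15)  [lands on river]
river: ρ → (-15,11,19)
river: ρ → (19,27,-7)
river: ρ → (-7,29,15)
river: ρ → (15,31,-5)
river: ρ → (-5,29,21)
river: ρ → (21,13,-13)
river: ρ → (-13,13,21)
river: ρ → (21,29,-5)
river: ρ → (-5,31,15)
river: ρ → (15,29,-7)
river: ρ → (-7,27,19)
river: ρ → (19,11,-15)
river: ρ → (-15,19,15)
river: ρ → (15,11,-19)
river: ρ → (-19,27,7)
river: ρ → (7,29,-15)
river: ρ → (-15,31,5)
river: ρ → (5,29,-21)
river: ρ → (-21,13,13)
river: ρ → (13,13,-21)
river: ρ → (-21,29,5)
river: ρ → (5,31,-15)
river: ρ → (-15,29,7)
river: ρ → (7,27,-19)
river: ρ → (-19,11,15)
closes: descent 1, river 26
min |a| on river = 5

5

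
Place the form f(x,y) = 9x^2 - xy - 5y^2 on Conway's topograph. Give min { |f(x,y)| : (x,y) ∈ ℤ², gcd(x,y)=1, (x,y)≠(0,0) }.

descent: ρ → (-5,11,3)  [lands on river]
river: ρ → (3,13,-1)
river: ρ → (-1,13,3)
river: ρ → (3,11,-5)
river: ρ → (-5,9,5)
river: ρ → (5,11,-3)
river: ρ → (-3,13,1)
river: ρ → (1,13,-3)
river: ρ → (-3,11,5)
river: ρ → (5,9,-5)
closes: descent 1, river 10
min |a| on river = 1

1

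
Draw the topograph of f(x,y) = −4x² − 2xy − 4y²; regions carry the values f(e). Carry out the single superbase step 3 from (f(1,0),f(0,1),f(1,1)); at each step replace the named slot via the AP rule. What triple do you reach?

start (-4,-4,-10) = (f(1,0),f(0,1),f(1,1))
replace slot 3: 2·((-4)+(-4)) − (-10) = -6 → (-4,-4,-6)

-4,-4,-6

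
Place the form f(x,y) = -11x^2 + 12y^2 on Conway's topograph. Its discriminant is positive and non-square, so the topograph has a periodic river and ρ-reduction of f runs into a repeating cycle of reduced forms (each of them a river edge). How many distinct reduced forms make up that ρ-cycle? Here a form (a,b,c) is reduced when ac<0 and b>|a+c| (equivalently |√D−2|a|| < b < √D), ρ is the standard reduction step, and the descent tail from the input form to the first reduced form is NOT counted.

D = 528, ⌊√D⌋ = 22
descent: ρ → (12,0,-11)
descent: ρ → (-11,22,1)  [lands on river]
river: ρ → (1,22,-11)
ρ-cycle length = 2 (tail of 2 descent steps not counted)

2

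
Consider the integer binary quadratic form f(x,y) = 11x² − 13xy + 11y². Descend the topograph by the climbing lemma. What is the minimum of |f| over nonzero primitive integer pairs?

translate: b→9 (≡-13 mod 22), so (11,-13,11)→(11,9,9)
flip: (11,9,9)→(9,-9,11)
translate: b→9 (≡-9 mod 18), so (9,-9,11)→(9,9,11)
reduced (well bottom): (9,9,11) with a≤c, −a<b≤a
well minimum = a = 9

9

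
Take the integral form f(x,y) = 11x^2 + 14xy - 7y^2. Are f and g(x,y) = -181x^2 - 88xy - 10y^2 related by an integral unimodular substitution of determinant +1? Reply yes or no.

D₁ = 504, D₂ = 504
river cycle of f (length 10): (-7, 14, 11), (11, 8, -10), (-10, 12, 9), (9, 6, -13), (-13, 20, 2), (2, 20, -13), (-13, 6, 9), (9, 12, -10), (-10, 8, 11), (11, 14, -7)
river cycle of g (length 10): (-10, 8, 11), (11, 14, -7), (-7, 14, 11), (11, 8, -10), (-10, 12, 9), (9, 6, -13), (-13, 20, 2), (2, 20, -13), (-13, 6, 9), (9, 12, -10)
cycles coincide ⇒ equivalent

yes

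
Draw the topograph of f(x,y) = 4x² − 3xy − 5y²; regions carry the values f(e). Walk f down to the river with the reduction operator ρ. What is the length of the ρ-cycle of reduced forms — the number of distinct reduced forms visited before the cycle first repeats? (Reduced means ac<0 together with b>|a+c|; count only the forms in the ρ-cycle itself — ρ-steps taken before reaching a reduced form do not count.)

D = 89, ⌊√D⌋ = 9
descent: ρ → (-5,3,4)  [lands on river]
river: ρ → (4,5,-4)
river: ρ → (-4,3,5)
river: ρ → (5,7,-2)
river: ρ → (-2,9,1)
river: ρ → (1,9,-2)
river: ρ → (-2,7,5)
river: ρ → (5,3,-4)
river: ρ → (-4,5,4)
river: ρ → (4,3,-5)
river: ρ → (-5,7,2)
river: ρ → (2,9,-1)
river: ρ → (-1,9,2)
river: ρ → (2,7,-5)
ρ-cycle length = 14 (tail of 1 descent step not counted)

14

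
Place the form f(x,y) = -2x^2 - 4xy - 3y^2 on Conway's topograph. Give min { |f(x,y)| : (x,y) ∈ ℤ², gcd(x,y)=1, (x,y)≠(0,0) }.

translate: b→0 (≡4 mod 4), so (2,4,3)→(2,0,1)
flip: (2,0,1)→(1,0,2)
reduced (well bottom): (1,0,2) with a≤c, −a<b≤a
well minimum |f| = |-1| = 1 (negative-definite)

1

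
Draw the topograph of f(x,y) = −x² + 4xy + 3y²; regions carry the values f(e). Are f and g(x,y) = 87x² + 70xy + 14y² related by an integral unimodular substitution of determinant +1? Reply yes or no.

D₁ = 28, D₂ = 28
river cycle of f (length 4): (3, 2, -2), (-2, 2, 3), (3, 4, -1), (-1, 4, 3)
river cycle of g (length 4): (3, 4, -1), (-1, 4, 3), (3, 2, -2), (-2, 2, 3)
cycles coincide ⇒ equivalent

yes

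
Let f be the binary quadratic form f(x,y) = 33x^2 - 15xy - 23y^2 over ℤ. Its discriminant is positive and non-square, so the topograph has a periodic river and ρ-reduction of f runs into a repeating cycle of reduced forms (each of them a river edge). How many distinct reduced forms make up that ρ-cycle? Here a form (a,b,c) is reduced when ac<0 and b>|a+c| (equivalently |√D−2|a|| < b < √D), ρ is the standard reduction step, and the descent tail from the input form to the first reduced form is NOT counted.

D = 3261, ⌊√D⌋ = 57
descent: ρ → (-23,15,33)  [lands on river]
river: ρ → (33,51,-5)
river: ρ → (-5,49,43)
river: ρ → (43,37,-11)
river: ρ → (-11,51,15)
river: ρ → (15,39,-29)
river: ρ → (-29,19,25)
river: ρ → (25,31,-23)
ρ-cycle length = 8 (tail of 1 descent step not counted)

8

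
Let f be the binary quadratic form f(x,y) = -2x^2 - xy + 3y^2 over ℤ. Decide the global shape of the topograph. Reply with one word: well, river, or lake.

D = b²−4ac = (-1)² − 4·(-2)·3 = 25
D = 5² is a perfect square ⇒ form factors over ℤ ⇒ lakes

lake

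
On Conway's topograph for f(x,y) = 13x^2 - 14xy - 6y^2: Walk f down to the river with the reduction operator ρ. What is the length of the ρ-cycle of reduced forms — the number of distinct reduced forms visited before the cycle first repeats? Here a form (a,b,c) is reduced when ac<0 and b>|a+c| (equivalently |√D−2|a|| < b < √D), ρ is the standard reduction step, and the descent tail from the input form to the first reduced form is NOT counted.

D = 508, ⌊√D⌋ = 22
descent: ρ → (-6,14,13)  [lands on river]
river: ρ → (13,12,-7)
river: ρ → (-7,16,9)
river: ρ → (9,20,-3)
river: ρ → (-3,22,2)
river: ρ → (2,22,-3)
river: ρ → (-3,20,9)
river: ρ → (9,16,-7)
river: ρ → (-7,12,13)
river: ρ → (13,14,-6)
river: ρ → (-6,22,1)
river: ρ → (1,22,-6)
ρ-cycle length = 12 (tail of 1 descent step not counted)

12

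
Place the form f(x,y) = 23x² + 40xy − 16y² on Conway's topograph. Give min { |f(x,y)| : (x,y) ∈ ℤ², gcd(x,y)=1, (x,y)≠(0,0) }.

river: ρ → (-16,24,39)
river: ρ → (39,54,-1)
river: ρ → (-1,54,39)
river: ρ → (39,24,-16)
river: ρ → (-16,40,23)
river: ρ → (23,52,-4)
river: ρ → (-4,52,23)
river: ρ → (23,40,-16)
closes: descent 0, river 8
min |a| on river = 1

1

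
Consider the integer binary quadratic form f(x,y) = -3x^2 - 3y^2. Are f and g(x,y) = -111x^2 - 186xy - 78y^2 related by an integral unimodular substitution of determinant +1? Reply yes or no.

D₁ = -36, D₂ = -36
f is negative-definite; reduce −f:
−f: reduced (well bottom): (3,0,3) with a≤c, −a<b≤a
flip sign back: reduced form of f is (-3,0,-3)
g is negative-definite; reduce −g:
−g: translate: b→-36 (≡186 mod 222), so (111,186,78)→(111,-36,3)
−g: flip: (111,-36,3)→(3,36,111)
−g: translate: b→0 (≡36 mod 6), so (3,36,111)→(3,0,3)
−g: reduced (well bottom): (3,0,3) with a≤c, −a<b≤a
flip sign back: reduced form of g is (-3,0,-3)
reduced forms (-3, 0, -3) vs (-3, 0, -3) ⇒ equivalent

yes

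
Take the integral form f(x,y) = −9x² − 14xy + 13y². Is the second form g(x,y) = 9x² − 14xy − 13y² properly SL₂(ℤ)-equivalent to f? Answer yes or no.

D₁ = 664, D₂ = 664
river cycle of f (length 22): (13, 14, -9), (-9, 22, 5), (5, 18, -17), (-17, 16, 6), (6, 20, -11), (-11, 24, 2), (2, 24, -11), (-11, 20, 6), (6, 16, -17), (-17, 18, 5), … (12 more)
river cycle of g (length 22): (-13, 14, 9), (9, 22, -5), (-5, 18, 17), (17, 16, -6), (-6, 20, 11), (11, 24, -2), (-2, 24, 11), (11, 20, -6), (-6, 16, 17), (17, 18, -5), … (12 more)
cycles differ ⇒ inequivalent

no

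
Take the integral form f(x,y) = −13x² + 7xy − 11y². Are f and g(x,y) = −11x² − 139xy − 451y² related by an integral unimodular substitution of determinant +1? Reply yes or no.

D₁ = -523, D₂ = -523
f is negative-definite; reduce −f:
−f: flip: (13,-7,11)→(11,7,13)
−f: reduced (well bottom): (11,7,13) with a≤c, −a<b≤a
flip sign back: reduced form of f is (-11,-7,-13)
g is negative-definite; reduce −g:
−g: translate: b→7 (≡139 mod 22), so (11,139,451)→(11,7,13)
−g: reduced (well bottom): (11,7,13) with a≤c, −a<b≤a
flip sign back: reduced form of g is (-11,-7,-13)
reduced forms (-11, -7, -13) vs (-11, -7, -13) ⇒ equivalent

yes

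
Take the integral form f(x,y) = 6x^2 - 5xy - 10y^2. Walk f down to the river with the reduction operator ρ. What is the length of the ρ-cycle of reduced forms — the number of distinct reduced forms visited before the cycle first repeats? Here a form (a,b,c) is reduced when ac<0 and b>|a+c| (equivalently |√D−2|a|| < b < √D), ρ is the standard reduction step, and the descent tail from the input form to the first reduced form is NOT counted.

D = 265, ⌊√D⌋ = 16
descent: ρ → (-10,5,6)  [lands on river]
river: ρ → (6,7,-9)
river: ρ → (-9,11,4)
river: ρ → (4,13,-6)
river: ρ → (-6,11,6)
river: ρ → (6,13,-4)
river: ρ → (-4,11,9)
river: ρ → (9,7,-6)
river: ρ → (-6,5,10)
river: ρ → (10,15,-1)
river: ρ → (-1,15,10)
river: ρ → (10,5,-6)
river: ρ → (-6,7,9)
river: ρ → (9,11,-4)
river: ρ → (-4,13,6)
river: ρ → (6,11,-6)
river: ρ → (-6,13,4)
river: ρ → (4,11,-9)
river: ρ → (-9,7,6)
river: ρ → (6,5,-10)
river: ρ → (-10,15,1)
river: ρ → (1,15,-10)
ρ-cycle length = 22 (tail of 1 descent step not counted)

22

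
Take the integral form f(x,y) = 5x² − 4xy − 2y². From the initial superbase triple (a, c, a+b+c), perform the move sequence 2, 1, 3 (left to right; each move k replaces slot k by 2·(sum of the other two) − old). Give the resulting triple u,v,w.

start (5,-2,-1) = (f(1,0),f(0,1),f(1,1))
replace slot 2: 2·(5+(-1)) − (-2) = 10 → (5,10,-1)
replace slot 1: 2·(10+(-1)) − 5 = 13 → (13,10,-1)
replace slot 3: 2·(13+10) − (-1) = 47 → (13,10,47)

13,10,47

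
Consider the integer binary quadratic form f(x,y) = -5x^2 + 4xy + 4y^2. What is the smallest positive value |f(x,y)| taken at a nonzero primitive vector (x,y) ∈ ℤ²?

river: ρ → (4,4,-5)
river: ρ → (-5,6,3)
river: ρ → (3,6,-5)
river: ρ → (-5,4,4)
closes: descent 0, river 4
min |a| on river = 3

3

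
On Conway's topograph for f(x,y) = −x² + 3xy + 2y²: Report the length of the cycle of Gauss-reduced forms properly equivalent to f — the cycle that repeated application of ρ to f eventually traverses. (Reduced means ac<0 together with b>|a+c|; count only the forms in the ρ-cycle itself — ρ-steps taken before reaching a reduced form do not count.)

D = 17, ⌊√D⌋ = 4
river: ρ → (2,1,-2)
river: ρ → (-2,3,1)
river: ρ → (1,3,-2)
river: ρ → (-2,1,2)
river: ρ → (2,3,-1)
river: ρ → (-1,3,2)
ρ-cycle length = 6 (tail of 0 descent steps not counted)

6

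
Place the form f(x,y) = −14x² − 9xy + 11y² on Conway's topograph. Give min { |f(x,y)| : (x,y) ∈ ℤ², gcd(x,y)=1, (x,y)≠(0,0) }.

descent: ρ → (11,9,-14)  [lands on river]
river: ρ → (-14,19,6)
river: ρ → (6,17,-17)
river: ρ → (-17,17,6)
river: ρ → (6,19,-14)
river: ρ → (-14,9,11)
river: ρ → (11,13,-12)
river: ρ → (-12,11,12)
river: ρ → (12,13,-11)
river: ρ → (-11,9,14)
river: ρ → (14,19,-6)
river: ρ → (-6,17,17)
river: ρ → (17,17,-6)
river: ρ → (-6,19,14)
river: ρ → (14,9,-11)
river: ρ → (-11,13,12)
river: ρ → (12,11,-12)
river: ρ → (-12,13,11)
closes: descent 1, river 18
min |a| on river = 6

6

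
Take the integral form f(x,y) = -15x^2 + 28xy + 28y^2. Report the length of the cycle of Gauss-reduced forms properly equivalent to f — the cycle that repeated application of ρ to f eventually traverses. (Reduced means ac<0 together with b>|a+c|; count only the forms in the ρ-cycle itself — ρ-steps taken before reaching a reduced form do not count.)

D = 2464, ⌊√D⌋ = 49
river: ρ → (28,28,-15)
river: ρ → (-15,32,24)
river: ρ → (24,16,-23)
river: ρ → (-23,30,17)
river: ρ → (17,38,-15)
river: ρ → (-15,22,33)
river: ρ → (33,44,-4)
river: ρ → (-4,44,33)
river: ρ → (33,22,-15)
river: ρ → (-15,38,17)
river: ρ → (17,30,-23)
river: ρ → (-23,16,24)
river: ρ → (24,32,-15)
river: ρ → (-15,28,28)
ρ-cycle length = 14 (tail of 0 descent steps not counted)

14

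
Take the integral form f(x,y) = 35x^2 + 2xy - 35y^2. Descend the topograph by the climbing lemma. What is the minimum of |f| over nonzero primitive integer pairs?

river: ρ → (-35,68,2)
river: ρ → (2,68,-35)
river: ρ → (-35,2,35)
river: ρ → (35,68,-2)
river: ρ → (-2,68,35)
river: ρ → (35,2,-35)
closes: descent 0, river 6
min |a| on river = 2

2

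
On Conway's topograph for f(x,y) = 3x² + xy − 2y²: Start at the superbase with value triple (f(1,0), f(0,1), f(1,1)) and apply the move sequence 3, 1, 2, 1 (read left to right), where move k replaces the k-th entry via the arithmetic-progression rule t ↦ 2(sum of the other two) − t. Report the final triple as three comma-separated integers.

start (3,-2,2) = (f(1,0),f(0,1),f(1,1))
replace slot 3: 2·(3+(-2)) − 2 = 0 → (3,-2,0)
replace slot 1: 2·((-2)+0) − 3 = -7 → (-7,-2,0)
replace slot 2: 2·((-7)+0) − (-2) = -12 → (-7,-12,0)
replace slot 1: 2·((-12)+0) − (-7) = -17 → (-17,-12,0)

-17,-12,0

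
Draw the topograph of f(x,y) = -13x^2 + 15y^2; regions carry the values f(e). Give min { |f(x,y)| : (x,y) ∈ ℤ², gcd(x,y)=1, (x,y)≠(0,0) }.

descent: ρ → (15,0,-13)
descent: ρ → (-13,26,2)  [lands on river]
river: ρ → (2,26,-13)
closes: descent 2, river 2
min |a| on river = 2

2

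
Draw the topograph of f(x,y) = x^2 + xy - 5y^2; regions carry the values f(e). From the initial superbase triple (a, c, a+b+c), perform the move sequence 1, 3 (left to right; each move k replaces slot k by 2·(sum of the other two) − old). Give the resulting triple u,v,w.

start (1,-5,-3) = (f(1,0),f(0,1),f(1,1))
replace slot 1: 2·((-5)+(-3)) − 1 = -17 → (-17,-5,-3)
replace slot 3: 2·((-17)+(-5)) − (-3) = -41 → (-17,-5,-41)

-17,-5,-41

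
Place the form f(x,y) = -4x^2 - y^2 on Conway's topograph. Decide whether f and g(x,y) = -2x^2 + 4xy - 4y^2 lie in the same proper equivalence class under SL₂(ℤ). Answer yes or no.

D₁ = -16, D₂ = -16
f is negative-definite; reduce −f:
−f: flip: (4,0,1)→(1,0,4)
−f: reduced (well bottom): (1,0,4) with a≤c, −a<b≤a
flip sign back: reduced form of f is (-1,0,-4)
g is negative-definite; reduce −g:
−g: translate: b→0 (≡-4 mod 4), so (2,-4,4)→(2,0,2)
−g: reduced (well bottom): (2,0,2) with a≤c, −a<b≤a
flip sign back: reduced form of g is (-2,0,-2)
reduced forms (-1, 0, -4) vs (-2, 0, -2) ⇒ inequivalent

no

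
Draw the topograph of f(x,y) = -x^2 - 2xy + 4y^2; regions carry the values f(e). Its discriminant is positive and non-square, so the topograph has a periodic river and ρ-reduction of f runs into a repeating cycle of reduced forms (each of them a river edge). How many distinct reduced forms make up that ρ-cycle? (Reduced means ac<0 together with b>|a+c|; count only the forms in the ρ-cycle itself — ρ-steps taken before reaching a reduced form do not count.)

D = 20, ⌊√D⌋ = 4
descent: ρ → (4,2,-1)
descent: ρ → (-1,4,1)  [lands on river]
river: ρ → (1,4,-1)
ρ-cycle length = 2 (tail of 2 descent steps not counted)

2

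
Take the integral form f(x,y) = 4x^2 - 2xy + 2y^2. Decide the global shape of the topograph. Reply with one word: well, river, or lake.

D = b²−4ac = (-2)² − 4·4·2 = -28
D < 0 ⇒ definite ⇒ every region one sign ⇒ single well

well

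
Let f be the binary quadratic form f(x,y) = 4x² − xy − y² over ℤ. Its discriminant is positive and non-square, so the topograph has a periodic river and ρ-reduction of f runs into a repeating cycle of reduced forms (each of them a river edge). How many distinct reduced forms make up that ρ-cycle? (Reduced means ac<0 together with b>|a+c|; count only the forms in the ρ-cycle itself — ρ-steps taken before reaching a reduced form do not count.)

D = 17, ⌊√D⌋ = 4
descent: ρ → (-1,3,2)  [lands on river]
river: ρ → (2,1,-2)
river: ρ → (-2,3,1)
river: ρ → (1,3,-2)
river: ρ → (-2,1,2)
river: ρ → (2,3,-1)
ρ-cycle length = 6 (tail of 1 descent step not counted)

6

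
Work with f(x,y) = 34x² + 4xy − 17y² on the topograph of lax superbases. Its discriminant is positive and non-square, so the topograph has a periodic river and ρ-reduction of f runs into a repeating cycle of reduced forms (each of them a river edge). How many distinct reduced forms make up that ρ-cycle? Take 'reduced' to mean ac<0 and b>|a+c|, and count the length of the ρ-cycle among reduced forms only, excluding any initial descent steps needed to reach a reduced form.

D = 2328, ⌊√D⌋ = 48
descent: ρ → (-17,30,21)  [lands on river]
river: ρ → (21,12,-26)
river: ρ → (-26,40,7)
river: ρ → (7,44,-14)
river: ρ → (-14,40,13)
river: ρ → (13,38,-17)
ρ-cycle length = 6 (tail of 1 descent step not counted)

6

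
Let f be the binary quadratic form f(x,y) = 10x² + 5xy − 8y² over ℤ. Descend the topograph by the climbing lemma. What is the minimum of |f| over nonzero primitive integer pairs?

river: ρ → (-8,11,7)
river: ρ → (7,17,-2)
river: ρ → (-2,15,15)
river: ρ → (15,15,-2)
river: ρ → (-2,17,7)
river: ρ → (7,11,-8)
river: ρ → (-8,5,10)
river: ρ → (10,15,-3)
river: ρ → (-3,15,10)
river: ρ → (10,5,-8)
closes: descent 0, river 10
min |a| on river = 2

2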